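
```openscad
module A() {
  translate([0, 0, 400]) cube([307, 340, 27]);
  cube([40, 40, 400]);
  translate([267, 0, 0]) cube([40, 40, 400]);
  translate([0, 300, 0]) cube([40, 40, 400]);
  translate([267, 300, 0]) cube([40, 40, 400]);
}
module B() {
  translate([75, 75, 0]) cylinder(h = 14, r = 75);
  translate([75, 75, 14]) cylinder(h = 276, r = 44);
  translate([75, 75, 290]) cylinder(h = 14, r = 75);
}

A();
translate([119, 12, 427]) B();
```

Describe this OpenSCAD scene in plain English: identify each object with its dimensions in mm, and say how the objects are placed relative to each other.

A is a simple wooden stool: a rectangular seat 307 mm (x) by 340 mm (y), 27 mm thick, top face at z = 427 mm, on four square legs, each 40×40 mm in cross-section. The legs rest on z = 0, each flush with a corner of the seat.

B is a spool: two coaxial disc flanges of radius 75 mm and thickness 14 mm, joined by a core cylinder of radius 44 mm and height 276 mm. The lower flange rests on z = 0 and the three cylinders share a vertical axis.

The spool is on top of the stool.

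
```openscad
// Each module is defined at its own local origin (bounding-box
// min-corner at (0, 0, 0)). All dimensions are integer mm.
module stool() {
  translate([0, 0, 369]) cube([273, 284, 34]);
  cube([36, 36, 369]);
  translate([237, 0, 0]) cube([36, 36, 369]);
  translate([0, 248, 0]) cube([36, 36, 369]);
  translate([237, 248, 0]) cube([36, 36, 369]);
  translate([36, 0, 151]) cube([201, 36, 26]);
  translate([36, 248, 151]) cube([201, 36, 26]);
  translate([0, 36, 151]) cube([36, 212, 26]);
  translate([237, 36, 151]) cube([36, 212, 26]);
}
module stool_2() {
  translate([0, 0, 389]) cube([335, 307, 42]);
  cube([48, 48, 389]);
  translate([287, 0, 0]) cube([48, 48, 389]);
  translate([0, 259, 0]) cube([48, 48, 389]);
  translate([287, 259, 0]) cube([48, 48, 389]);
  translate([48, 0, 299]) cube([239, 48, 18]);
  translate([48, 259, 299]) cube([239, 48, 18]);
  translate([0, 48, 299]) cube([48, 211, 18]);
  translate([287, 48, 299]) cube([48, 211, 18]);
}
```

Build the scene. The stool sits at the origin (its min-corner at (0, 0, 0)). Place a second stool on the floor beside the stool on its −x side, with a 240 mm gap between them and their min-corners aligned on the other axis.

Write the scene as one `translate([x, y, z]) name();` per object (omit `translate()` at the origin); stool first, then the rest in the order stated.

stool();
translate([-575, 0, 0]) stool_2();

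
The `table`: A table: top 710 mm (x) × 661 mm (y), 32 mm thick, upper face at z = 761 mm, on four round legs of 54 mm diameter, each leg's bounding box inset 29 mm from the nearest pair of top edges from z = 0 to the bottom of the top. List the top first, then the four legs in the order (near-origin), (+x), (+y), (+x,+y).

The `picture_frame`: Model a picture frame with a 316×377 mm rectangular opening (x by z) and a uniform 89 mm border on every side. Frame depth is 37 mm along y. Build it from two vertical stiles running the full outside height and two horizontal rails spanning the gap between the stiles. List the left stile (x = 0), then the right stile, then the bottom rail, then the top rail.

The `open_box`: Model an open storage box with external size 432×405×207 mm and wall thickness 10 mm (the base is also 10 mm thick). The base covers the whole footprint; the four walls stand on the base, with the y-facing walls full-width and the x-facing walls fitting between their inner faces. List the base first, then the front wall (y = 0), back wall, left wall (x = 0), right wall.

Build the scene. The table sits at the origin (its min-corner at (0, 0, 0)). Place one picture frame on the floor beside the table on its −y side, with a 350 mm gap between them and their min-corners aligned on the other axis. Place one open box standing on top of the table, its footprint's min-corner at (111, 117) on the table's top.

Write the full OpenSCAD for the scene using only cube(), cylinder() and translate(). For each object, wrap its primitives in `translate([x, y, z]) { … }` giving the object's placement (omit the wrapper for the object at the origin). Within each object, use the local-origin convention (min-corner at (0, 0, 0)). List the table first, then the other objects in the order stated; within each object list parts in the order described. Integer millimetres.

translate([0, 0, 729]) cube([710, 661, 32]);
translate([56, 56, 0]) cylinder(h = 729, r = 27);
translate([654, 56, 0]) cylinder(h = 729, r = 27);
translate([56, 605, 0]) cylinder(h = 729, r = 27);
translate([654, 605, 0]) cylinder(h = 729, r = 27);
translate([0, -387, 0]) {
  cube([89, 37, 555]);
  translate([405, 0, 0]) cube([89, 37, 555]);
  translate([89, 0, 0]) cube([316, 37, 89]);
  translate([89, 0, 466]) cube([316, 37, 89]);
}
translate([111, 117, 761]) {
  cube([432, 405, 10]);
  translate([0, 0, 10]) cube([432, 10, 197]);
  translate([0, 395, 10]) cube([432, 10, 197]);
  translate([0, 10, 10]) cube([10, 385, 197]);
  translate([422, 10, 10]) cube([10, 385, 197]);
}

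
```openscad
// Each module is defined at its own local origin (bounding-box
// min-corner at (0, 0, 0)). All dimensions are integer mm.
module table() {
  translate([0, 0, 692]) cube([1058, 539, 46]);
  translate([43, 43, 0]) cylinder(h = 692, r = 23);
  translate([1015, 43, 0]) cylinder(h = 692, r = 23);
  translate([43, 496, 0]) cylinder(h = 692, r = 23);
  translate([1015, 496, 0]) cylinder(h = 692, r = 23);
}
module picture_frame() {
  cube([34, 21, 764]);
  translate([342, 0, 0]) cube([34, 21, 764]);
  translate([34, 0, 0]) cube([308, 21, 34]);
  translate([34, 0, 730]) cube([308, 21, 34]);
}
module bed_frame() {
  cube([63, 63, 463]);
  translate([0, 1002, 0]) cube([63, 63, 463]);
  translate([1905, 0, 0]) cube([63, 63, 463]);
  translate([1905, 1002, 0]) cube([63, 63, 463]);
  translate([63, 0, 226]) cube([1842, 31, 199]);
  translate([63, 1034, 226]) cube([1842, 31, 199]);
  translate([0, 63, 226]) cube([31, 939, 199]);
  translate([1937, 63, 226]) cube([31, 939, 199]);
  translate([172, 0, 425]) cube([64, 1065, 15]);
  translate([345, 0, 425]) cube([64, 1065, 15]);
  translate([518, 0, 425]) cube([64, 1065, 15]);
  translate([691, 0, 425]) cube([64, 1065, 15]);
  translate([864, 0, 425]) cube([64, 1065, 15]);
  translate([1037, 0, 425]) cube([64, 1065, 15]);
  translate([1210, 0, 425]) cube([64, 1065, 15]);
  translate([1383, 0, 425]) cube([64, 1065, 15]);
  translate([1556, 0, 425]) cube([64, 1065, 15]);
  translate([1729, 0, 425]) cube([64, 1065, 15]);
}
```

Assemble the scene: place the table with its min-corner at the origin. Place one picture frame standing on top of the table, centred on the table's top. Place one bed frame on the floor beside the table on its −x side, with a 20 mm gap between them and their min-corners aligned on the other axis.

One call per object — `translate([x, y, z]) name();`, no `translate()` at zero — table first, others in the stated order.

table();
translate([341, 259, 738]) picture_frame();
translate([-1988, 0, 0]) bed_frame();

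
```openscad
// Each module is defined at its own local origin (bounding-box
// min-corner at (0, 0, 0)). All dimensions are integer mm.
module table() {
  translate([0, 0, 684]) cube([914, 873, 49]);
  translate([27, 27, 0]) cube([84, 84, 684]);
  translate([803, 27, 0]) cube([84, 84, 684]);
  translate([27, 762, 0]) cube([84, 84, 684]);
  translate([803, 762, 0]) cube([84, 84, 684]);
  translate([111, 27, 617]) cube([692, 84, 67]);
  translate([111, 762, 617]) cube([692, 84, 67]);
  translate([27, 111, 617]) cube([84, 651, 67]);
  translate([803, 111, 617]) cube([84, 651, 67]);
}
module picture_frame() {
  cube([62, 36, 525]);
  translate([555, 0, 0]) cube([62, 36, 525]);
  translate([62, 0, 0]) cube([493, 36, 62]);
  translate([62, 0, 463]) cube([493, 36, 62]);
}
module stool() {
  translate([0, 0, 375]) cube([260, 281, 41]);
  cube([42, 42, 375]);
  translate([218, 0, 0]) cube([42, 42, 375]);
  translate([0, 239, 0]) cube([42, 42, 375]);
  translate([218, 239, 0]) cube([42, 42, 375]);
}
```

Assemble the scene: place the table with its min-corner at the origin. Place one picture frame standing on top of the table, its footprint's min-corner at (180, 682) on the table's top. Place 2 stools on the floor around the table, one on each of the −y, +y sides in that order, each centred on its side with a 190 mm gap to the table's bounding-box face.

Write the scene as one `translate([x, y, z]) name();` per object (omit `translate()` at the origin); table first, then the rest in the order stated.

table();
translate([180, 682, 733]) picture_frame();
translate([327, -471, 0]) stool();
translate([327, 1063, 0]) stool();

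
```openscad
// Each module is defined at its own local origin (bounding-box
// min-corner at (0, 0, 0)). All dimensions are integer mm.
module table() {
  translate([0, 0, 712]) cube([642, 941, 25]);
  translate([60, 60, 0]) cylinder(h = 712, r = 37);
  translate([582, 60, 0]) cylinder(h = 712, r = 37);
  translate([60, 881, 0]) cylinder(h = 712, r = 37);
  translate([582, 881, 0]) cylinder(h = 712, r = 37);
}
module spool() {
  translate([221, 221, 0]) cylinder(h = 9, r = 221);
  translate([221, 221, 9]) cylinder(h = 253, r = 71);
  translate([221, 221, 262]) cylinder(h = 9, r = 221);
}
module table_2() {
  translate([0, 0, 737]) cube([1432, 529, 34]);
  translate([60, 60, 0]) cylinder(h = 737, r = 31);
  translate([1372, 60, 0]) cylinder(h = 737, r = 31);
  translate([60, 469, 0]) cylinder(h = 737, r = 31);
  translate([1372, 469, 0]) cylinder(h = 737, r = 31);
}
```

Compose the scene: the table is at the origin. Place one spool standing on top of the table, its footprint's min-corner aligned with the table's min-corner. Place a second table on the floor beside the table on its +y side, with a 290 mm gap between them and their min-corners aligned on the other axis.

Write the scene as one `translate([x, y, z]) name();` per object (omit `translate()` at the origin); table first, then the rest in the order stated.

table();
translate([0, 0, 737]) spool();
translate([0, 1231, 0]) table_2();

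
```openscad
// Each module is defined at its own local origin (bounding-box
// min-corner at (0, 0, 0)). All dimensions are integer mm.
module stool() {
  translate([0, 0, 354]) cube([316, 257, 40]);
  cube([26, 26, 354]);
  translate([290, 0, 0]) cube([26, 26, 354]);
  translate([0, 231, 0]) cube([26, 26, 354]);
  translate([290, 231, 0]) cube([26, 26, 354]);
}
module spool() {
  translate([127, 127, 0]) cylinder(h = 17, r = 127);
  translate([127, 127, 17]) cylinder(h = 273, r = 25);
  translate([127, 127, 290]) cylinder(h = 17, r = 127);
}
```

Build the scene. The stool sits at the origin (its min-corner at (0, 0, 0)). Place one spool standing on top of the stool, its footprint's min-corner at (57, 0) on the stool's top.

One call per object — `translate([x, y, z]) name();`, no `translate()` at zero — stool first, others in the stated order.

stool();
translate([57, 0, 394]) spool();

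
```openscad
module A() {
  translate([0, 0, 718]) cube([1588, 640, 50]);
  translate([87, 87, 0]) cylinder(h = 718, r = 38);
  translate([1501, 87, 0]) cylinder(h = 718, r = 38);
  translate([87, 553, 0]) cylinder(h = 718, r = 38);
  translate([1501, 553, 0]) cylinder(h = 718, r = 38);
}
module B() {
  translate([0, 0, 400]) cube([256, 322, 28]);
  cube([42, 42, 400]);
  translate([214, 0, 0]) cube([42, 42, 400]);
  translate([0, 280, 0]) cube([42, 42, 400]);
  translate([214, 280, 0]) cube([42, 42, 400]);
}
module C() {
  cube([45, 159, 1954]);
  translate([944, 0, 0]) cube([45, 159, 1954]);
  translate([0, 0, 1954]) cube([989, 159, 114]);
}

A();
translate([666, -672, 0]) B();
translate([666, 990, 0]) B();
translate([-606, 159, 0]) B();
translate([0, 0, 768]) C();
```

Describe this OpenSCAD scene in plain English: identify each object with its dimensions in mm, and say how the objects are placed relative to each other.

A is a table: top 1588 mm (x) × 640 mm (y), 50 mm thick, upper face at z = 768 mm, on four round legs of 76 mm diameter, each leg's bounding box inset 49 mm from the nearest pair of top edges, running from z = 0 to the bottom of the top.

B is a four-legged stool. The seat is a 256×322×28 mm slab whose top surface is at z = 428 mm; four square legs, each 42×42 mm in cross-section, run from the floor (z = 0) to the underside of the seat, each flush with a corner of the seat.

C is a door frame. The clear opening is 899 mm wide and 1954 mm high. Two 45 mm wide jambs, 159 mm deep, stand either side of the opening from the floor to the top of the opening. A 114 mm thick head sits across the top of both jambs, spanning the full outside width of the frame.

Three stools sit around the table at the −y, +y, −x sides. The door frame is on top of the table.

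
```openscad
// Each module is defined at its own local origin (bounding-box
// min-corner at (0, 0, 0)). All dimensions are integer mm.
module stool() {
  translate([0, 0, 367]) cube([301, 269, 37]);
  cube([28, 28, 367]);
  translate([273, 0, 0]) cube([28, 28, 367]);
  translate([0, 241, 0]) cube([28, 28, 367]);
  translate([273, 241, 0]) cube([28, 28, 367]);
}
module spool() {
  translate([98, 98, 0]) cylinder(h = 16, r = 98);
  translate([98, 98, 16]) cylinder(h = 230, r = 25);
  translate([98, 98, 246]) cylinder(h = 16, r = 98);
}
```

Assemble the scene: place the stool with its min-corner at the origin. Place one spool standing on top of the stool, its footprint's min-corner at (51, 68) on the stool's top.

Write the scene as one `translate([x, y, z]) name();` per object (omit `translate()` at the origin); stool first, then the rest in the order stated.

stool();
translate([51, 68, 404]) spool();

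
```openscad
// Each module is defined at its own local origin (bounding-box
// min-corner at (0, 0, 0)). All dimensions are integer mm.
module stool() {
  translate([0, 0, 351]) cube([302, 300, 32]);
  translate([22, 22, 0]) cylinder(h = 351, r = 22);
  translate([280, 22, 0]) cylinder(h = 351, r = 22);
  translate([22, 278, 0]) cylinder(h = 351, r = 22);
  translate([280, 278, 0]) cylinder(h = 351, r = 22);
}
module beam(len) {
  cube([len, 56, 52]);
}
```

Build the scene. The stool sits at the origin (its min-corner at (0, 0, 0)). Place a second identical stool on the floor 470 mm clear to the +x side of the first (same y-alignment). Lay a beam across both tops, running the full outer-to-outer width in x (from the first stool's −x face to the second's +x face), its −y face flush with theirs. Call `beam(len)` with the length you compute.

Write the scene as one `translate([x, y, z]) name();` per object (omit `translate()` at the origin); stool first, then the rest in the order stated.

stool();
translate([772, 0, 0]) stool();
translate([0, 0, 383]) beam(1074);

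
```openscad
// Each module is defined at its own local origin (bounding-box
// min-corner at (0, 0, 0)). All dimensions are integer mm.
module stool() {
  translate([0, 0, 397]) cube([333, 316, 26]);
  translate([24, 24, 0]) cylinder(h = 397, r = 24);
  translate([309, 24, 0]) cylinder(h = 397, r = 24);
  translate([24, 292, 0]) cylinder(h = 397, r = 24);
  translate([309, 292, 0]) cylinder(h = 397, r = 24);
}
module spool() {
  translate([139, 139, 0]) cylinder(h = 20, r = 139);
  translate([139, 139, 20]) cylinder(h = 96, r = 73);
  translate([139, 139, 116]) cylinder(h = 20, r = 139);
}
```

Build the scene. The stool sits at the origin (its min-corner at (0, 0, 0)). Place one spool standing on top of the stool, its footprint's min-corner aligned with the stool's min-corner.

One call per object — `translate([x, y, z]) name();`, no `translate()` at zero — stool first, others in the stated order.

stool();
translate([0, 0, 423]) spool();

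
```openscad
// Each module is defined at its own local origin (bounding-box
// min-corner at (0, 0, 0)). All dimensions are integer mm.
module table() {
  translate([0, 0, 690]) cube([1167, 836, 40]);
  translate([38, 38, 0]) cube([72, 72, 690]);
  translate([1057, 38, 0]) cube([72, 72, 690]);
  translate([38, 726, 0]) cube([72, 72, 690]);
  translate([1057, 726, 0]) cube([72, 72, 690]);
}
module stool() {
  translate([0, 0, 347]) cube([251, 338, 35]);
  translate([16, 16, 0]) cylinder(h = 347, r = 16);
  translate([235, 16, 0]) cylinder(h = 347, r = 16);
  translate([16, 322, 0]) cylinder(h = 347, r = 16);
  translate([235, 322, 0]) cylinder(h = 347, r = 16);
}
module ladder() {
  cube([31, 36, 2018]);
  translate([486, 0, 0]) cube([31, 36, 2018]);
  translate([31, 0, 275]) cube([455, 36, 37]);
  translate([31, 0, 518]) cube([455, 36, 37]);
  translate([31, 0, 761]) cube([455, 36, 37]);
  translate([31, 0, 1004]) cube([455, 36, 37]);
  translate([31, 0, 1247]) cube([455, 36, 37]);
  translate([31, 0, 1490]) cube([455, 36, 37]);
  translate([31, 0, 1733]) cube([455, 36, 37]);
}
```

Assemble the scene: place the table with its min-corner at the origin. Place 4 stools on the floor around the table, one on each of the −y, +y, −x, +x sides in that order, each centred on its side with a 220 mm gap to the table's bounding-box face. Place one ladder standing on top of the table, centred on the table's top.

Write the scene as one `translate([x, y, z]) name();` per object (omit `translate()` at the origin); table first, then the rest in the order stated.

table();
translate([458, -558, 0]) stool();
translate([458, 1056, 0]) stool();
translate([-471, 249, 0]) stool();
translate([1387, 249, 0]) stool();
translate([325, 400, 730]) ladder();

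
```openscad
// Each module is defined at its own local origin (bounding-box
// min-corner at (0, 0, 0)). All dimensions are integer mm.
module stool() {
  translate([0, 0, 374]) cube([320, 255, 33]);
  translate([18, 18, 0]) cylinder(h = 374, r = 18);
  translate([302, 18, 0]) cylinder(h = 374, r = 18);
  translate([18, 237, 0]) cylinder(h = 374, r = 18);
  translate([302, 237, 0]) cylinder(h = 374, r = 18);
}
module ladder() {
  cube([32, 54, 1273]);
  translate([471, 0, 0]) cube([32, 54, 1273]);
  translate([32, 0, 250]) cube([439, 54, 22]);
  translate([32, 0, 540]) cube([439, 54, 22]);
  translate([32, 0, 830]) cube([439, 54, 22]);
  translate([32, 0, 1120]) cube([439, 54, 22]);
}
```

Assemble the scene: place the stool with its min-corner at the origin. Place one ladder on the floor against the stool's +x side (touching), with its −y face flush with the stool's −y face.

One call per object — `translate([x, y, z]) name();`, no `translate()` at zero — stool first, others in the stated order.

stool();
translate([320, 0, 0]) ladder();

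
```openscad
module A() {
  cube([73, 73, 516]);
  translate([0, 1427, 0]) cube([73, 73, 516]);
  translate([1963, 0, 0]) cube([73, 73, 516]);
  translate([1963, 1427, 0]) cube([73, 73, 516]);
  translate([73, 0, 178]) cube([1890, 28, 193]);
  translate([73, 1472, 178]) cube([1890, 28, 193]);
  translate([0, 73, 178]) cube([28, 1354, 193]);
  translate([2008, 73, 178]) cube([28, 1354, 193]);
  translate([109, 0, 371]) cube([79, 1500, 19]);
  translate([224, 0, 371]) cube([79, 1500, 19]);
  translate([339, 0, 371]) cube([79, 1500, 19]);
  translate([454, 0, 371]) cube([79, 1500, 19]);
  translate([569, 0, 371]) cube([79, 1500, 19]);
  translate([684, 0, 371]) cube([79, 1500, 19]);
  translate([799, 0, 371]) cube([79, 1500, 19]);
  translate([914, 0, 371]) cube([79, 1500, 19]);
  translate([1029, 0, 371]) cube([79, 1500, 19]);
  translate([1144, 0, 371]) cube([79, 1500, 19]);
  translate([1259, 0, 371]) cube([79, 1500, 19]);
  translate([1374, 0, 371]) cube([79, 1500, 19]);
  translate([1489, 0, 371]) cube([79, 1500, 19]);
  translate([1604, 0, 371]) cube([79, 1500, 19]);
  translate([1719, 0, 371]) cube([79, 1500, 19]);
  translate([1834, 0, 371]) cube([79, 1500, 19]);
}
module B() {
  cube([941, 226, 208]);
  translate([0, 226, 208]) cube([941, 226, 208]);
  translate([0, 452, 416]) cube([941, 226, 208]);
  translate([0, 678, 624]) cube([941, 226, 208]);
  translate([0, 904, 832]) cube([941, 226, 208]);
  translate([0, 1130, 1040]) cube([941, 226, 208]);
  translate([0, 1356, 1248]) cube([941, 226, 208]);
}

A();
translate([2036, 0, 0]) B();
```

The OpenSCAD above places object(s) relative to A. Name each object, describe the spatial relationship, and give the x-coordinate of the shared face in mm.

A is a bed frame. B is a staircase. The staircase is against the bed frame's +x side, with their −y faces flush. The x-coordinate of the shared face is 2036 mm.

The bed frame's +x face and the staircase's −x face are both at x = 2036 mm.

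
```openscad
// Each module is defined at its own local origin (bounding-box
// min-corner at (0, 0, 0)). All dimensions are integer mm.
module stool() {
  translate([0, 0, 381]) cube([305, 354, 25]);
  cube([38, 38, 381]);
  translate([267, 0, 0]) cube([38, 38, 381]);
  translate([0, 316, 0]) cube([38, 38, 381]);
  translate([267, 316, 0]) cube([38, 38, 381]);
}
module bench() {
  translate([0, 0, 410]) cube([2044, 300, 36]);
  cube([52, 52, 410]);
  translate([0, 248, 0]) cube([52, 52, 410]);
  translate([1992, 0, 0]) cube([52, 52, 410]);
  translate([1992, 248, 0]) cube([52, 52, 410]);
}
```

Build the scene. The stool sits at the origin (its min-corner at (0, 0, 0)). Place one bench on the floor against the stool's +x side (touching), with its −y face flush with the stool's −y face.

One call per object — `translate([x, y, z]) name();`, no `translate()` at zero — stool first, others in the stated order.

stool();
translate([305, 0, 0]) bench();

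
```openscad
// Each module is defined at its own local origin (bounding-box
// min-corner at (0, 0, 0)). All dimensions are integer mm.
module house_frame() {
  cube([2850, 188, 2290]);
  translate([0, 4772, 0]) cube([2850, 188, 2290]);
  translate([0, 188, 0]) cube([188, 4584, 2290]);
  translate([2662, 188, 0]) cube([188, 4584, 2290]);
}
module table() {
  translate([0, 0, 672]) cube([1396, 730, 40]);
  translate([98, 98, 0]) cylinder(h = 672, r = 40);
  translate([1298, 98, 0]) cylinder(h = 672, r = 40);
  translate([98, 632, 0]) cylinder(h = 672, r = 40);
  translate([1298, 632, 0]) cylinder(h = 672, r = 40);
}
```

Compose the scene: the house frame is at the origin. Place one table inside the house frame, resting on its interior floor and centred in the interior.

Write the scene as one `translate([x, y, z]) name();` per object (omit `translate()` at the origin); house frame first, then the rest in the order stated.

house_frame();
translate([727, 2115, 0]) table();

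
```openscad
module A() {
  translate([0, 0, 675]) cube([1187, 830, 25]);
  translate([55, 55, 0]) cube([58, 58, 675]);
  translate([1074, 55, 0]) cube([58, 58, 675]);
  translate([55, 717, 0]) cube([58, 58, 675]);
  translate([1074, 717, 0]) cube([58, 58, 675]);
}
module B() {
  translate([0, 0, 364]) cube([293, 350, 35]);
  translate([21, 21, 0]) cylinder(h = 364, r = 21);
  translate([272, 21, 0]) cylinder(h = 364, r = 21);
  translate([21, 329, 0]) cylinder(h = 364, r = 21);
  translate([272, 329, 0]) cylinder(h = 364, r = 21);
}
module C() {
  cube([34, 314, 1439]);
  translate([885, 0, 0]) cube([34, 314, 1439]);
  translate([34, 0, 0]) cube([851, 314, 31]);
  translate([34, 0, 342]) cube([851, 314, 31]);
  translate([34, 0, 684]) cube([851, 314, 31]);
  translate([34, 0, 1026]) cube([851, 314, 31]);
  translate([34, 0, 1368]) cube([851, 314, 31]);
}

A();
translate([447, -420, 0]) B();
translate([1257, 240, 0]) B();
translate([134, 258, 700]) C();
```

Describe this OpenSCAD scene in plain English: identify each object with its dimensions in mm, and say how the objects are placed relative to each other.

A is a table with a 1187×830 mm rectangular top, 25 mm thick, top surface at z = 700 mm, supported by four 58×58 mm square legs, each inset 55 mm from the nearest pair of top edges, running from the floor.

B is a simple wooden stool: a rectangular seat 293 mm (x) by 350 mm (y), 35 mm thick, top face at z = 399 mm, on four round legs, each 42 mm in diameter. The legs rest on z = 0, each leg's axis is inset half a diameter from the nearest pair of seat edges (so the leg's bounding box is flush with the corner).

C is an open bookshelf. Two side panels, each 34 mm thick, 314 mm deep and 1439 mm tall, stand 919 mm apart (outside-to-outside). Between them sit 5 shelves, each 31 mm thick and 314 mm deep, spanning the full gap between the sides. The bottom shelf rests on the floor (its underside at z = 0) and the clear gap between one shelf's top and the next shelf's underside is 311 mm.

Two stools sit around the table at the −y, +x sides. The bookshelf is on top of the table, centred.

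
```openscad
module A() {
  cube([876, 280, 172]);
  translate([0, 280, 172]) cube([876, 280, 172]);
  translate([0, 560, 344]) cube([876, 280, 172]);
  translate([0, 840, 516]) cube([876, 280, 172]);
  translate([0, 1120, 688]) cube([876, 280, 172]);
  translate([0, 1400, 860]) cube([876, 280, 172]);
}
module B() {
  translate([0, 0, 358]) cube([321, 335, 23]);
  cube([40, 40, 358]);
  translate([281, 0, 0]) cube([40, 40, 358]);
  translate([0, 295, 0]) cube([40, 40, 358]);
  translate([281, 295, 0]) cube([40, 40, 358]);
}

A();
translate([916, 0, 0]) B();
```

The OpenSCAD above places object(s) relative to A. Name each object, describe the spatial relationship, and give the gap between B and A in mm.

A is a staircase. B is a stool. The stool is on the floor beside the staircase on its +x side. The gap between the stool and the staircase is 40 mm.

The stool's nearest face is 40 mm from the staircase's +x face.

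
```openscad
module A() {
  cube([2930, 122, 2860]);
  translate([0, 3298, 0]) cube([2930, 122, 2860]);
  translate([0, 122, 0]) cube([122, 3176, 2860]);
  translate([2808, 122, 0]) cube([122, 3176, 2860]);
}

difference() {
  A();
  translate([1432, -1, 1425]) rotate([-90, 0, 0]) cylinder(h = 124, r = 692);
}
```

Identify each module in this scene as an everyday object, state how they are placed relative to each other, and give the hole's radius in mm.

The subtracted cylinder has r = 692 mm.

A is a house frame. The house frame has a circular hole through its front wall. The hole's radius is 692 mm.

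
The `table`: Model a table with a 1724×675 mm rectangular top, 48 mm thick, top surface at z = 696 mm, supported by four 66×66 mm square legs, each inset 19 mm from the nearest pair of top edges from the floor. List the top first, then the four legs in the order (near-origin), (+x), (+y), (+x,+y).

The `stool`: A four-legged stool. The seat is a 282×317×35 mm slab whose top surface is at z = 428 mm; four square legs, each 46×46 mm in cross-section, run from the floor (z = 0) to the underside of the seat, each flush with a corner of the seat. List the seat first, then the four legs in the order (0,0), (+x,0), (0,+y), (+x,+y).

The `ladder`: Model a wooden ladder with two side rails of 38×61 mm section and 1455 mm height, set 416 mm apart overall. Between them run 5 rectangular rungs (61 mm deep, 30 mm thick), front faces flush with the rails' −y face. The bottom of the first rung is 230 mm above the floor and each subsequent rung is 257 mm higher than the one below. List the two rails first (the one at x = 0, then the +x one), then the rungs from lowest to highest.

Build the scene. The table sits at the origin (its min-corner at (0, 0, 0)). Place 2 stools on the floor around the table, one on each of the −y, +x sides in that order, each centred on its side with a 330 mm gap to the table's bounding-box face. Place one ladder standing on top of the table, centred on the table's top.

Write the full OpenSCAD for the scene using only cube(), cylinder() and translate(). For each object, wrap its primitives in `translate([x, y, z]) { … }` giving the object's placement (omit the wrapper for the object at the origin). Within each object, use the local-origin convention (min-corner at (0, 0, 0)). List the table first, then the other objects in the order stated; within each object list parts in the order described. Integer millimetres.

translate([0, 0, 648]) cube([1724, 675, 48]);
translate([19, 19, 0]) cube([66, 66, 648]);
translate([1639, 19, 0]) cube([66, 66, 648]);
translate([19, 590, 0]) cube([66, 66, 648]);
translate([1639, 590, 0]) cube([66, 66, 648]);
translate([721, -647, 0]) {
  translate([0, 0, 393]) cube([282, 317, 35]);
  cube([46, 46, 393]);
  translate([236, 0, 0]) cube([46, 46, 393]);
  translate([0, 271, 0]) cube([46, 46, 393]);
  translate([236, 271, 0]) cube([46, 46, 393]);
}
translate([2054, 179, 0]) {
  translate([0, 0, 393]) cube([282, 317, 35]);
  cube([46, 46, 393]);
  translate([236, 0, 0]) cube([46, 46, 393]);
  translate([0, 271, 0]) cube([46, 46, 393]);
  translate([236, 271, 0]) cube([46, 46, 393]);
}
translate([654, 307, 696]) {
  cube([38, 61, 1455]);
  translate([378, 0, 0]) cube([38, 61, 1455]);
  translate([38, 0, 230]) cube([340, 61, 30]);
  translate([38, 0, 487]) cube([340, 61, 30]);
  translate([38, 0, 744]) cube([340, 61, 30]);
  translate([38, 0, 1001]) cube([340, 61, 30]);
  translate([38, 0, 1258]) cube([340, 61, 30]);
}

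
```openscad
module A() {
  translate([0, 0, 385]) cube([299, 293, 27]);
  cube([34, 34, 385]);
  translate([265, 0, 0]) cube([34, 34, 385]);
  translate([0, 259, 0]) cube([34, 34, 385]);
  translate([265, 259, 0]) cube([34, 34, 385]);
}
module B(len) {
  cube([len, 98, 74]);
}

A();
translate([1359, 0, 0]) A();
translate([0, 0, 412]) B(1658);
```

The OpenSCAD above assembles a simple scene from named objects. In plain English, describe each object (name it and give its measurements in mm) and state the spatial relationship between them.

A is a simple wooden stool: a rectangular seat 299 mm (x) by 293 mm (y), 27 mm thick, top face at z = 412 mm, on four square legs, each 34×34 mm in cross-section. The legs rest on z = 0, each flush with a corner of the seat.

B is a rectangular beam 1658 mm long (x), 98 mm deep (y), 74 mm thick (z).

The beam spans the tops of two stools placed 1060 mm apart, resting at z = 412 mm.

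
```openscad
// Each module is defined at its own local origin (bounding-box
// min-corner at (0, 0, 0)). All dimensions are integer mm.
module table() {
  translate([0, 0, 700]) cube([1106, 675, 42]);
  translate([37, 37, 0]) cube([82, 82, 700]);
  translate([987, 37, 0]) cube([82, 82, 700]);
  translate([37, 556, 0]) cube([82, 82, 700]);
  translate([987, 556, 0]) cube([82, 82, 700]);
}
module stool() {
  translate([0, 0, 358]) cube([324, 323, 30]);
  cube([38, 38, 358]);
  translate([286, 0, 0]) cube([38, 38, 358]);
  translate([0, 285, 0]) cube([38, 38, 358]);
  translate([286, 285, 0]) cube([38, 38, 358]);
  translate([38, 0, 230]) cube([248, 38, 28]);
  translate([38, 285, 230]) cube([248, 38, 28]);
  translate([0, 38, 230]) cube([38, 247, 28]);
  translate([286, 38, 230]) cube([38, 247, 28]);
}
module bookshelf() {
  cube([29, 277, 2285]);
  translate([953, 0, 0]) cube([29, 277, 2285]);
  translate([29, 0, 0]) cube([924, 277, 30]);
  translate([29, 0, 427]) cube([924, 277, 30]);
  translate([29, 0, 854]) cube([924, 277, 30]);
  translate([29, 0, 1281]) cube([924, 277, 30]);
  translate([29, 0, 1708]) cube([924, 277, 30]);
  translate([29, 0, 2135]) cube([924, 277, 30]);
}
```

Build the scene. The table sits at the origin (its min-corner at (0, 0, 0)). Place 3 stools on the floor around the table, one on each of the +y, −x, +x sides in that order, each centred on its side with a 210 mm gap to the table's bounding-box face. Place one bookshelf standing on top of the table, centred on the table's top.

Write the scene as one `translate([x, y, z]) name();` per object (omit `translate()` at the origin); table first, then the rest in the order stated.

table();
translate([391, 885, 0]) stool();
translate([-534, 176, 0]) stool();
translate([1316, 176, 0]) stool();
translate([62, 199, 742]) bookshelf();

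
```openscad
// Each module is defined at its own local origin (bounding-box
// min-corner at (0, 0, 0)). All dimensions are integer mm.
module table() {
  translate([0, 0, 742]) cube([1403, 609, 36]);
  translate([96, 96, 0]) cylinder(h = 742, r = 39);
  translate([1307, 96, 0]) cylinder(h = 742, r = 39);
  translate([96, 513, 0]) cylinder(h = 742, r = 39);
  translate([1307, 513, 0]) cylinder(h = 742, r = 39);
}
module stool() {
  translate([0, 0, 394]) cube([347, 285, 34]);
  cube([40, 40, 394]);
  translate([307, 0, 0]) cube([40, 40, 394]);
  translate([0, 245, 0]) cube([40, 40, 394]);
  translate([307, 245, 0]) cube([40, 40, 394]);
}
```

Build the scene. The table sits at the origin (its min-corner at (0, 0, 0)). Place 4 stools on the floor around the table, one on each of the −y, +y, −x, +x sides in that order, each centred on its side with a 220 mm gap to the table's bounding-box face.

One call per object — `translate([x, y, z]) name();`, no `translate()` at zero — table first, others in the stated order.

table();
translate([528, -505, 0]) stool();
translate([528, 829, 0]) stool();
translate([-567, 162, 0]) stool();
translate([1623, 162, 0]) stool();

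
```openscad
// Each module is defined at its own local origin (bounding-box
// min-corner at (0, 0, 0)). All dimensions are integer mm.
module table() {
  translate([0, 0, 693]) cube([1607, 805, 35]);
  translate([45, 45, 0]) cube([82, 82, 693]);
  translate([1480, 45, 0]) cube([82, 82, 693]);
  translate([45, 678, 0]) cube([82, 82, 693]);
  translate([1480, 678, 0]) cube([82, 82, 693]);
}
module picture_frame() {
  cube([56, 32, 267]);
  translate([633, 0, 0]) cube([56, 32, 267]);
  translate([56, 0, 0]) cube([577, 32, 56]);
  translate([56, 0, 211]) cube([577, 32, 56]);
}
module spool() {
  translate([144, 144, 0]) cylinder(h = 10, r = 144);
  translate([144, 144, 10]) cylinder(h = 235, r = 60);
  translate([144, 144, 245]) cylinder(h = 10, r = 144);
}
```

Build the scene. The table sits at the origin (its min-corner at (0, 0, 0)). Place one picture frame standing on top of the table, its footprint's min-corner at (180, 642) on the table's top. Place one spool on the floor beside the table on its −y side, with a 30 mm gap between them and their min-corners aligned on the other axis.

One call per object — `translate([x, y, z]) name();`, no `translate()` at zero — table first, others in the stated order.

table();
translate([180, 642, 728]) picture_frame();
translate([0, -318, 0]) spool();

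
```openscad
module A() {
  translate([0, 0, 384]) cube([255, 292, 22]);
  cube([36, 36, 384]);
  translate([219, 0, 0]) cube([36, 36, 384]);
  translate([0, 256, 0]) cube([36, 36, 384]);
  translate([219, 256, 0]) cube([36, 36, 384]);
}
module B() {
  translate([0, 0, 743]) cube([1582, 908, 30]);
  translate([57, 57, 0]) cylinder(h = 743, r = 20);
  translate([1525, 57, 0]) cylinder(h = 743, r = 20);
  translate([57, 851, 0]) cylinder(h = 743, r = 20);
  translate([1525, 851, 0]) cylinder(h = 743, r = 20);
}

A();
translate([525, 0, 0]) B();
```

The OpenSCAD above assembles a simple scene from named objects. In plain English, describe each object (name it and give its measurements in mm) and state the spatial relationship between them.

A is a four-legged stool. The seat is 255×292 mm, 22 mm thick, top at z = 406 mm. It stands on four square legs, each 36×36 mm in cross-section, from z = 0 to the seat underside, each flush with a corner of the seat.

B is a table: top 1582 mm (x) × 908 mm (y), 30 mm thick, upper face at z = 773 mm, on four round legs of 40 mm diameter, each leg's bounding box inset 37 mm from the nearest pair of top edges, running from z = 0 to the bottom of the top.

The table is on the floor beside the stool on its +x side.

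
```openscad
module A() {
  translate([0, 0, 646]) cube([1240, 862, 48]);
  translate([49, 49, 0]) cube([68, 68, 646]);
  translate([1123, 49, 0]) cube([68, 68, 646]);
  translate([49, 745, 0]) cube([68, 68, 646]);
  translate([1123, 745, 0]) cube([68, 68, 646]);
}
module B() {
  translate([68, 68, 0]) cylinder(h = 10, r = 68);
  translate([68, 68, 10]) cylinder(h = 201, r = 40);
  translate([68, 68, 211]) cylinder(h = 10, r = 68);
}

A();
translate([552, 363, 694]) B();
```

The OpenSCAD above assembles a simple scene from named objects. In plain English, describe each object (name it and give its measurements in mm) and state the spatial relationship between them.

A is a table: top 1240 mm (x) × 862 mm (y), 48 mm thick, upper face at z = 694 mm, on four 68×68 mm square legs, each inset 49 mm from the nearest pair of top edges, running from z = 0 to the bottom of the top.

B is a spool: two coaxial disc flanges of radius 68 mm and thickness 10 mm, joined by a core cylinder of radius 40 mm and height 201 mm. The lower flange rests on z = 0 and the three cylinders share a vertical axis.

The spool is on top of the table, centred.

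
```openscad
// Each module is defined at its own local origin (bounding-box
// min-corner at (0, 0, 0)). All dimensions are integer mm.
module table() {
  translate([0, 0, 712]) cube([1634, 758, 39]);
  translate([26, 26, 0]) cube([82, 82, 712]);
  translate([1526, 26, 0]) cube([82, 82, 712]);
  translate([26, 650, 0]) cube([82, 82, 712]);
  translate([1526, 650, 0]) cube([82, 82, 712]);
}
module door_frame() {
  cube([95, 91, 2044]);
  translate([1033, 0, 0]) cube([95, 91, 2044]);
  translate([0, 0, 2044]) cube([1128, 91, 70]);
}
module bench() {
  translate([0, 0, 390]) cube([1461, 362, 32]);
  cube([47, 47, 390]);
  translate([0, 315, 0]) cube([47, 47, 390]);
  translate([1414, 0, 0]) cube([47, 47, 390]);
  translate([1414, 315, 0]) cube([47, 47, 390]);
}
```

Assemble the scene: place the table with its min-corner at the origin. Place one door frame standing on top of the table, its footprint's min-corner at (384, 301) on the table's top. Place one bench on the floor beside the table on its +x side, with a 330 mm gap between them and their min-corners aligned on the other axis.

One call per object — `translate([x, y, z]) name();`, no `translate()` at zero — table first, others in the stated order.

table();
translate([384, 301, 751]) door_frame();
translate([1964, 0, 0]) bench();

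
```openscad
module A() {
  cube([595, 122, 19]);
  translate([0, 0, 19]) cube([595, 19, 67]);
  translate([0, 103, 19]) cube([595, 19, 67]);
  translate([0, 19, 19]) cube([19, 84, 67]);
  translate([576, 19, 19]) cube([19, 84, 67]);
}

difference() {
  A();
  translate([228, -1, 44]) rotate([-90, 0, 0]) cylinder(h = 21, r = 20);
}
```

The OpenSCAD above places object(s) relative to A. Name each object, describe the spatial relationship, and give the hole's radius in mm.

The subtracted cylinder has r = 20 mm.

A is an open box. The open box has a circular hole through its front wall. The hole's radius is 20 mm.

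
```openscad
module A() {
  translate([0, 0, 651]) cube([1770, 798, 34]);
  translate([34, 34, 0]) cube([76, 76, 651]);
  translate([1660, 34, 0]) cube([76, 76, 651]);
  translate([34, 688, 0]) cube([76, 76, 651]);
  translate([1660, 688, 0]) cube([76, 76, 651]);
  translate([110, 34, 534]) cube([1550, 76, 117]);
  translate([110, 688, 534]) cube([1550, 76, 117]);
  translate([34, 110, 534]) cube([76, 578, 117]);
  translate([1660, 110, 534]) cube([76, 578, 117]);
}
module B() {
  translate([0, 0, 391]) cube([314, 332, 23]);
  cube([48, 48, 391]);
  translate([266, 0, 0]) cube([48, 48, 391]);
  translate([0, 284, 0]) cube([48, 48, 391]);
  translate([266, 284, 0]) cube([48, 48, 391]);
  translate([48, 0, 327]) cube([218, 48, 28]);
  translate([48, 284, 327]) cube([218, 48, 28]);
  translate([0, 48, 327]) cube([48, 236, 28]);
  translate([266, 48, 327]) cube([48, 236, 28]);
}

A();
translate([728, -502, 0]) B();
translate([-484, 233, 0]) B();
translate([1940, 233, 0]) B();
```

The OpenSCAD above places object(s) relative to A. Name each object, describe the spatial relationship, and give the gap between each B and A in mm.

A is a table. B is a stool. Three stools sit around the table at the −y, −x, +x sides. The gap between each stool and the table is 170 mm.

Each stool's nearest face is 170 mm from the table's bounding box.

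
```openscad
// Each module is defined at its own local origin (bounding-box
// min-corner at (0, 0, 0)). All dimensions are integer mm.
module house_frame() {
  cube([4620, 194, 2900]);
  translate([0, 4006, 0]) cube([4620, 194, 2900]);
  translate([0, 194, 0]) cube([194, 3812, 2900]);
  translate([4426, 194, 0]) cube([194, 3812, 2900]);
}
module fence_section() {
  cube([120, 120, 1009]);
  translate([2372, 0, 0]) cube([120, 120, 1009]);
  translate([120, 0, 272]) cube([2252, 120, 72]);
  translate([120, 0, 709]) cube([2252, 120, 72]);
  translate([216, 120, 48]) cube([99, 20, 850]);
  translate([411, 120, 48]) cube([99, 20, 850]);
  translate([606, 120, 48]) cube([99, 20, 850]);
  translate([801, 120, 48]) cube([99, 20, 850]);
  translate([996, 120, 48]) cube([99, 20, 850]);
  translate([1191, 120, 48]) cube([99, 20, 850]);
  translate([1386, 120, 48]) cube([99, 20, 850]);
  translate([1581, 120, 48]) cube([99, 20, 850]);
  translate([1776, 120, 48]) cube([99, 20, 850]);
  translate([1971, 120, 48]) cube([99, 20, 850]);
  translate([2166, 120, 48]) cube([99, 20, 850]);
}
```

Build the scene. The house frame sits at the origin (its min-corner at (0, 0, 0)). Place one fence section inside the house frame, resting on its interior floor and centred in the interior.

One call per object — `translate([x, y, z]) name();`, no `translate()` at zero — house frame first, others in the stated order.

house_frame();
translate([1064, 2030, 0]) fence_section();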